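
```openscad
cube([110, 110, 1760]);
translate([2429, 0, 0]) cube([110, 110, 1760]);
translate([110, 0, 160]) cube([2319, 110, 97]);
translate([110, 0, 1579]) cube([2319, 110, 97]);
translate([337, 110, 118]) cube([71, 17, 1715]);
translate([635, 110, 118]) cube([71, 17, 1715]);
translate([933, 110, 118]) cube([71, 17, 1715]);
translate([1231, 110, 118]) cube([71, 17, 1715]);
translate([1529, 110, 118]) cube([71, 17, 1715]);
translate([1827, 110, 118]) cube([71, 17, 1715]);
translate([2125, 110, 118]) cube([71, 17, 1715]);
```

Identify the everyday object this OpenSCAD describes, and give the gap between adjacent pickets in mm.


A fence section. The picket gap is 227 mm.

Two posts, two rails, 7 pickets — a fence section. Span 2319 mm holds 7 pickets of 71 mm with 8 equal gaps: ⌊(2319 − 7·71) / 8⌋ = 227 mm.


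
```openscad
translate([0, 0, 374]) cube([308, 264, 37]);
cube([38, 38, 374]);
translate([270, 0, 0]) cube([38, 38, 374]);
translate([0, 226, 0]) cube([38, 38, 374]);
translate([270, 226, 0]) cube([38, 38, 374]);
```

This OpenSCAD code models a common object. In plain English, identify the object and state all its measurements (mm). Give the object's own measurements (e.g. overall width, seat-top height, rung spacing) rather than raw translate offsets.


A simple wooden stool: a rectangular seat 308 mm (x) by 264 mm (y), 37 mm thick, top face at z = 411 mm, on four square legs, each 38×38 mm in cross-section. The legs rest on z = 0, each flush with a corner of the seat.


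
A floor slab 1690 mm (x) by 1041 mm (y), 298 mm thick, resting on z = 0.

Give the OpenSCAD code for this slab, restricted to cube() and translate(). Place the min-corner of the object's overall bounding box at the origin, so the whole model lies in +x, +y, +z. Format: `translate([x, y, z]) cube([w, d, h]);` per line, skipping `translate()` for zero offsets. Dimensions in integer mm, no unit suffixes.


cube([1690, 1041, 298]);


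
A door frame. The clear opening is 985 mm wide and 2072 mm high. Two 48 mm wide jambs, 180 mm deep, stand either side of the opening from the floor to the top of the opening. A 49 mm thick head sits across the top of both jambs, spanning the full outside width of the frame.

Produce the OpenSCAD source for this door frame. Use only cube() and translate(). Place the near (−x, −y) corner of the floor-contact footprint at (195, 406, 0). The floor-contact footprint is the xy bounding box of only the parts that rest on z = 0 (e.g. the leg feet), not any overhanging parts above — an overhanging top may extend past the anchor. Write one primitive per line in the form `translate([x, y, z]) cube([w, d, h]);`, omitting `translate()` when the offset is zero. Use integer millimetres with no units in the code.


translate([195, 406, 0]) cube([48, 180, 2072]);
translate([1228, 406, 0]) cube([48, 180, 2072]);
translate([195, 406, 2072]) cube([1081, 180, 49]);


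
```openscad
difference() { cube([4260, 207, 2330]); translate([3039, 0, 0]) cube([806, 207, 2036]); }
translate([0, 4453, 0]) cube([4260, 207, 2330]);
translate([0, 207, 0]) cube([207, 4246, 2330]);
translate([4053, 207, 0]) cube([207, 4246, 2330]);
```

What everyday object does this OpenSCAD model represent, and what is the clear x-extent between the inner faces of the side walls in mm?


A single room. The interior width is 3846 mm.

Four walls enclosing a rectangle with a door in the front wall — a room. Outside width 4260 minus two 207 mm walls gives 3846 mm.


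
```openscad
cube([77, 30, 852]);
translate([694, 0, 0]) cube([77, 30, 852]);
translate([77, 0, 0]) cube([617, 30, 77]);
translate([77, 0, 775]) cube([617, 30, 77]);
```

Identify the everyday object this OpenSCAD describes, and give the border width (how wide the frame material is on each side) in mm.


A picture frame. The border width is 77 mm.

Four thin pieces enclosing a rectangular opening — a picture frame. The two full-height stiles are 852 mm tall; the top rail sits at z = 775 and is 77 mm tall, so the border above the opening is 852 − 775 = 77 mm, matching the stile x-width.


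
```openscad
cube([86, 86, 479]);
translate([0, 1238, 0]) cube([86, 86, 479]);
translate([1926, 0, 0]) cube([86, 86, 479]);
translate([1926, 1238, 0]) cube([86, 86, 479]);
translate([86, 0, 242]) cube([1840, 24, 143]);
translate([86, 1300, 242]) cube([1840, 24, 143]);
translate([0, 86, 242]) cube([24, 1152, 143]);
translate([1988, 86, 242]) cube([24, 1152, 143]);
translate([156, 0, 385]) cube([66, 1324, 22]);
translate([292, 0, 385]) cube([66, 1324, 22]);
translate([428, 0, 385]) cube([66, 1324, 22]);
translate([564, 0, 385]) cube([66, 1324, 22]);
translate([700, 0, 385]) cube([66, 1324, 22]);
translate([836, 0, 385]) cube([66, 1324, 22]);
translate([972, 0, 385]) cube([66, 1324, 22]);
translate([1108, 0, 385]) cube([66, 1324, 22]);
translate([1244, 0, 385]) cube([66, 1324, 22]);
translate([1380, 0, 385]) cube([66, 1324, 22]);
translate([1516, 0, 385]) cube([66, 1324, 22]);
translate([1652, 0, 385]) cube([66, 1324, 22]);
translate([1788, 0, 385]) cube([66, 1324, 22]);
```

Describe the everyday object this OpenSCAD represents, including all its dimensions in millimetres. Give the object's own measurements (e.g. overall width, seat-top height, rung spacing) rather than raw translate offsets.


A bed frame 2012 mm long (x) by 1324 mm wide (y). Four 86×86 mm corner posts, 479 mm tall, at the corners of the footprint. Four rails of 24 mm thickness and 143 mm height run between adjacent posts with their undersides at z = 242 mm, their outer faces flush with the outside of the frame (the two x-running rails run between the posts' inner faces; the two y-running rails run between the posts' inner faces). 13 slats, each 66 mm wide (x) and 22 mm thick, lie across the top of the two x-running rails, running the full 1324 mm width of the frame in y; along x they sit between the end posts with a 70 mm gap after the −x posts and between neighbouring slats, leaving 72 mm before the +x posts.


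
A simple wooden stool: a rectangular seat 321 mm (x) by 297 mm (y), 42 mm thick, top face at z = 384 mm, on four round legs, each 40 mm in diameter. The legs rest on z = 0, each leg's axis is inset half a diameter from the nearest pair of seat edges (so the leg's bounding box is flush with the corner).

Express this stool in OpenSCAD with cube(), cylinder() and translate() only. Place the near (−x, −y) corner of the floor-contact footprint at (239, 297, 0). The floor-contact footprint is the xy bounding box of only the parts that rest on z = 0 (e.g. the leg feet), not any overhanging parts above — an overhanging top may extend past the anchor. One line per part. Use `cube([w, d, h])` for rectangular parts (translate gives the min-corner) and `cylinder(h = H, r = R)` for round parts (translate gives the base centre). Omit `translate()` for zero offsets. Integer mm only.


translate([239, 297, 342]) cube([321, 297, 42]);
translate([259, 317, 0]) cylinder(h = 342, r = 20);
translate([540, 317, 0]) cylinder(h = 342, r = 20);
translate([259, 574, 0]) cylinder(h = 342, r = 20);
translate([540, 574, 0]) cylinder(h = 342, r = 20);


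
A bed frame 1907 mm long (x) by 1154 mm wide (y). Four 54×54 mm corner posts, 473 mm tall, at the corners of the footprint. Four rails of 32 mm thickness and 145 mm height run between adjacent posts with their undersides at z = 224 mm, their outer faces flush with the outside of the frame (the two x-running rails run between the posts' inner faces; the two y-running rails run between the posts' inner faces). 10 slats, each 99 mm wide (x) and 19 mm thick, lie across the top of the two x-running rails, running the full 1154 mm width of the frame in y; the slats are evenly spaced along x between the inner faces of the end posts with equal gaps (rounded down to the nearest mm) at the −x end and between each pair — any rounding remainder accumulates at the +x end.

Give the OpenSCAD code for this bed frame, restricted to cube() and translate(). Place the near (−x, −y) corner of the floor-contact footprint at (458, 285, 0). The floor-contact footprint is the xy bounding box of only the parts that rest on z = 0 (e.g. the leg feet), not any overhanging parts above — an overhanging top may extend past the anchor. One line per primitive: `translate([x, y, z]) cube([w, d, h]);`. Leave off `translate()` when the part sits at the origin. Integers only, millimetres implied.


translate([458, 285, 0]) cube([54, 54, 473]);
translate([458, 1385, 0]) cube([54, 54, 473]);
translate([2311, 285, 0]) cube([54, 54, 473]);
translate([2311, 1385, 0]) cube([54, 54, 473]);
translate([512, 285, 224]) cube([1799, 32, 145]);
translate([512, 1407, 224]) cube([1799, 32, 145]);
translate([458, 339, 224]) cube([32, 1046, 145]);
translate([2333, 339, 224]) cube([32, 1046, 145]);
translate([585, 285, 369]) cube([99, 1154, 19]);
translate([757, 285, 369]) cube([99, 1154, 19]);
translate([929, 285, 369]) cube([99, 1154, 19]);
translate([1101, 285, 369]) cube([99, 1154, 19]);
translate([1273, 285, 369]) cube([99, 1154, 19]);
translate([1445, 285, 369]) cube([99, 1154, 19]);
translate([1617, 285, 369]) cube([99, 1154, 19]);
translate([1789, 285, 369]) cube([99, 1154, 19]);
translate([1961, 285, 369]) cube([99, 1154, 19]);
translate([2133, 285, 369]) cube([99, 1154, 19]);


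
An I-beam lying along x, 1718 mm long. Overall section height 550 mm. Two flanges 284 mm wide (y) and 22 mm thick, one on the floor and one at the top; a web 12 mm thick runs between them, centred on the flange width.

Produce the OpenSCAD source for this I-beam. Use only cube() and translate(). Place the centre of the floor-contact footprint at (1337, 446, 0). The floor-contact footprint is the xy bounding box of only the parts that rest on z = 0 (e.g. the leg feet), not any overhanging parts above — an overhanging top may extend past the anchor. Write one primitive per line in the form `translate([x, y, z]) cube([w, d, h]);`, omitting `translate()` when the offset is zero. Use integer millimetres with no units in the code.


translate([478, 304, 0]) cube([1718, 284, 22]);
translate([478, 440, 22]) cube([1718, 12, 506]);
translate([478, 304, 528]) cube([1718, 284, 22]);


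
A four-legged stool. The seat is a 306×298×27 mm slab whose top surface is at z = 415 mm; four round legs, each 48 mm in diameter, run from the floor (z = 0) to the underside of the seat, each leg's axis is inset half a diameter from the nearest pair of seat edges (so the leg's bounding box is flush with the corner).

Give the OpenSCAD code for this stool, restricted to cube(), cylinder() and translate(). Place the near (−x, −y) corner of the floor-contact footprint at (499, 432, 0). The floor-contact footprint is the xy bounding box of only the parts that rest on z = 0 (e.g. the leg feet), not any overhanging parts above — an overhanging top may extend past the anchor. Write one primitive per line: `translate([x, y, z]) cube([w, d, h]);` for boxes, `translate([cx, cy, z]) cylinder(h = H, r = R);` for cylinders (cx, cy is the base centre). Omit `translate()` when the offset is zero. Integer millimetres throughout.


// leg_h = 415 - 27 = 388
translate([499, 432, 388]) cube([306, 298, 27]);
translate([523, 456, 0]) cylinder(h = 388, r = 24);
translate([781, 456, 0]) cylinder(h = 388, r = 24);
translate([523, 706, 0]) cylinder(h = 388, r = 24);
translate([781, 706, 0]) cylinder(h = 388, r = 24);


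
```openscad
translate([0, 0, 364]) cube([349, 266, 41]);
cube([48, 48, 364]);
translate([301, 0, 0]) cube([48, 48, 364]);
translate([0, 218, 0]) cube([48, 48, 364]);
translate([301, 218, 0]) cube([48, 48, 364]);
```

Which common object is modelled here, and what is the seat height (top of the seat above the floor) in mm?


A stool. The seat height is 405 mm.

A 349×266×41 slab at z = 364 on four corner posts — a stool. The seat top is 364 + 41 = 405 mm.


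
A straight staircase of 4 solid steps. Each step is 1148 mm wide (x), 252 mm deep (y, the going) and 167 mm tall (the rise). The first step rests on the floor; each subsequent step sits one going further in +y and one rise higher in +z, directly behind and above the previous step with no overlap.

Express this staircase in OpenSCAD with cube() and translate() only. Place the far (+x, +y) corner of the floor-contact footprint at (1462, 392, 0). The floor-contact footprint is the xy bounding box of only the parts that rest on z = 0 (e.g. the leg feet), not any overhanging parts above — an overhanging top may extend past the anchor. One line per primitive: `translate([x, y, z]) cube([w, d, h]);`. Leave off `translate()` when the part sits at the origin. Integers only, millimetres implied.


translate([314, 140, 0]) cube([1148, 252, 167]);
translate([314, 392, 167]) cube([1148, 252, 167]);
translate([314, 644, 334]) cube([1148, 252, 167]);
translate([314, 896, 501]) cube([1148, 252, 167]);


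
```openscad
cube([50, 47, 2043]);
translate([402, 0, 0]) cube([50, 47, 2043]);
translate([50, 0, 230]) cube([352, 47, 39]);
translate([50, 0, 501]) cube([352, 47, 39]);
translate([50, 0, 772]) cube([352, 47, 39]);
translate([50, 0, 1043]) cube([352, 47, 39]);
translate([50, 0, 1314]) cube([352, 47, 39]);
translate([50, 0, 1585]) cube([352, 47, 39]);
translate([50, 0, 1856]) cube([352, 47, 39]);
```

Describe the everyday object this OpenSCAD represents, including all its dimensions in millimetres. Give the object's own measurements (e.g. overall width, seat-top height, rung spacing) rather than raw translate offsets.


A straight ladder. Two 50×47 mm vertical rails, 2043 mm tall, stand 452 mm apart (outside-to-outside) with their front faces coplanar on the −y side. 7 rungs, each 47 mm deep and 39 mm tall, span between the inner faces of the rails, front faces flush with the rails. The lowest rung's underside is at z = 230 mm and rungs are spaced 271 mm apart (underside to underside).


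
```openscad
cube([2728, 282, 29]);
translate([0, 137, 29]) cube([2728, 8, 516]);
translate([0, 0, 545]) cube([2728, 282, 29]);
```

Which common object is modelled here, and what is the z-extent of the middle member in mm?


An I-beam. The web height is 516 mm.

Two wide flanges with a thin centred web — an I-beam. Overall 574 mm minus two 29 mm flanges gives a web of 574 − 2·29 = 516 mm.


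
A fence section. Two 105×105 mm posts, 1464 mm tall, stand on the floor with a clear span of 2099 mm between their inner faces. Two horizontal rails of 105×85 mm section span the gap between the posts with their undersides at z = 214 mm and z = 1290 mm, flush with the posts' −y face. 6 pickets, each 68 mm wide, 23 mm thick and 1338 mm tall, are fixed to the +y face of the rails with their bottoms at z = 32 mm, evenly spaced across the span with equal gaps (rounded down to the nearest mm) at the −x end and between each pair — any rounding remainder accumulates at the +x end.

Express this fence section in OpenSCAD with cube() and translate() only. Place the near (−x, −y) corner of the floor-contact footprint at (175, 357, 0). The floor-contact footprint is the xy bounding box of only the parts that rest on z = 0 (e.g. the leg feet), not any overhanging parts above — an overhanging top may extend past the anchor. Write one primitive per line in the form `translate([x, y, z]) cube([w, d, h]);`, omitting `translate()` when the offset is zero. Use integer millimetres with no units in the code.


translate([175, 357, 0]) cube([105, 105, 1464]);
translate([2379, 357, 0]) cube([105, 105, 1464]);
translate([280, 357, 214]) cube([2099, 105, 85]);
translate([280, 357, 1290]) cube([2099, 105, 85]);
translate([521, 462, 32]) cube([68, 23, 1338]);
translate([830, 462, 32]) cube([68, 23, 1338]);
translate([1139, 462, 32]) cube([68, 23, 1338]);
translate([1448, 462, 32]) cube([68, 23, 1338]);
translate([1757, 462, 32]) cube([68, 23, 1338]);
translate([2066, 462, 32]) cube([68, 23, 1338]);


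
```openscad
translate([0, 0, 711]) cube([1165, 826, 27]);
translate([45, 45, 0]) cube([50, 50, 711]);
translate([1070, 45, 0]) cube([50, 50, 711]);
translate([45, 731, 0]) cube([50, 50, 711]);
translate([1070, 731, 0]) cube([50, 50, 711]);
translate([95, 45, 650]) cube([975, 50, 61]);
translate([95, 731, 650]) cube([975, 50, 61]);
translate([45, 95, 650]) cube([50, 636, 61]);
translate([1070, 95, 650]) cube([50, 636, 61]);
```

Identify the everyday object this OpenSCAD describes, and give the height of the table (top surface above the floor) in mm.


A table. The table height is 738 mm.

A 1165×826×27 slab sits at z = 711 on four 50 mm square posts — a table. The top surface is at 711 + 27 = 738 mm.


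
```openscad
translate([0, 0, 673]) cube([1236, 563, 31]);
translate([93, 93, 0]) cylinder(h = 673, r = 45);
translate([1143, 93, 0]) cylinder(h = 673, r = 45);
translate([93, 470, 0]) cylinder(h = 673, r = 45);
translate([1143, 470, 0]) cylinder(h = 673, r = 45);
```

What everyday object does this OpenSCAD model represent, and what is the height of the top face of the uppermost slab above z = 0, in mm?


A table. The table height is 704 mm.

A 1236×563×31 slab sits at z = 673 on four Ø90 mm round legs — a table. The top surface is at 673 + 31 = 704 mm.


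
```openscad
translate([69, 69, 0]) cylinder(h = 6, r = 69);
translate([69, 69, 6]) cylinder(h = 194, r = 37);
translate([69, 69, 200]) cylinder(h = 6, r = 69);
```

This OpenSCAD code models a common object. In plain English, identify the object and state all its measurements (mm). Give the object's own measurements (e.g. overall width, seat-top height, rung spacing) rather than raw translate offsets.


A spool: two coaxial disc flanges of radius 69 mm and thickness 6 mm, joined by a core cylinder of radius 37 mm and height 194 mm. The lower flange rests on z = 0 and the three cylinders share a vertical axis.


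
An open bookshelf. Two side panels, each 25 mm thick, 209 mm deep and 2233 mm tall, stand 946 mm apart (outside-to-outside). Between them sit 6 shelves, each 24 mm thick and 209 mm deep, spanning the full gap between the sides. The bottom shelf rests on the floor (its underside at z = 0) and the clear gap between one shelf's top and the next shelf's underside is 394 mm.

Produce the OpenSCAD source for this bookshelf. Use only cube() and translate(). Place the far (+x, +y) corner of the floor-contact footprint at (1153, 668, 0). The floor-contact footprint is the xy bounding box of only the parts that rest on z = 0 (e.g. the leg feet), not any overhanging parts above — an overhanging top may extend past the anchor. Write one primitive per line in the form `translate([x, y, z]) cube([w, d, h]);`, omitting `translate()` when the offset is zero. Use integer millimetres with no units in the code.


translate([207, 459, 0]) cube([25, 209, 2233]);
translate([1128, 459, 0]) cube([25, 209, 2233]);
translate([232, 459, 0]) cube([896, 209, 24]);
translate([232, 459, 418]) cube([896, 209, 24]);
translate([232, 459, 836]) cube([896, 209, 24]);
translate([232, 459, 1254]) cube([896, 209, 24]);
translate([232, 459, 1672]) cube([896, 209, 24]);
translate([232, 459, 2090]) cube([896, 209, 24]);


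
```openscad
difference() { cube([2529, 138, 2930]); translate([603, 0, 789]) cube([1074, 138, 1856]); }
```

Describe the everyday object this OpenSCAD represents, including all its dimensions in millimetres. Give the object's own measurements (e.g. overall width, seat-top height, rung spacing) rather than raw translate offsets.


A wall 2529 mm long (x), 138 mm thick (y), 2930 mm tall, with a rectangular window opening cut through it. The opening is 1074 mm wide and 1856 mm tall; its sill is at z = 789 mm and its near (−x) edge is 603 mm from the wall's −x end. The opening passes through the full wall thickness.


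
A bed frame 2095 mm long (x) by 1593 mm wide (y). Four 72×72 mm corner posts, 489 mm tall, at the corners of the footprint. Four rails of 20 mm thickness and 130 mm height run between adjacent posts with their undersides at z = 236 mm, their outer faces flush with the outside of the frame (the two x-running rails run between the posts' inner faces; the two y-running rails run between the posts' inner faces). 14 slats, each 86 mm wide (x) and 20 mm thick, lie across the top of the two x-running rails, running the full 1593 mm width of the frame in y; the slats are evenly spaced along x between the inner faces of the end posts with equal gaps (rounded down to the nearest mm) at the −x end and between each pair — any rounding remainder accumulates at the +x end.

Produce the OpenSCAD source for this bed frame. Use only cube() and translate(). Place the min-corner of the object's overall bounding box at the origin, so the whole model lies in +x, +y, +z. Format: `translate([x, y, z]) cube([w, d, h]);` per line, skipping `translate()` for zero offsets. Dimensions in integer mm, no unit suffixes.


cube([72, 72, 489]);
translate([0, 1521, 0]) cube([72, 72, 489]);
translate([2023, 0, 0]) cube([72, 72, 489]);
translate([2023, 1521, 0]) cube([72, 72, 489]);
translate([72, 0, 236]) cube([1951, 20, 130]);
translate([72, 1573, 236]) cube([1951, 20, 130]);
translate([0, 72, 236]) cube([20, 1449, 130]);
translate([2075, 72, 236]) cube([20, 1449, 130]);
translate([121, 0, 366]) cube([86, 1593, 20]);
translate([256, 0, 366]) cube([86, 1593, 20]);
translate([391, 0, 366]) cube([86, 1593, 20]);
translate([526, 0, 366]) cube([86, 1593, 20]);
translate([661, 0, 366]) cube([86, 1593, 20]);
translate([796, 0, 366]) cube([86, 1593, 20]);
translate([931, 0, 366]) cube([86, 1593, 20]);
translate([1066, 0, 366]) cube([86, 1593, 20]);
translate([1201, 0, 366]) cube([86, 1593, 20]);
translate([1336, 0, 366]) cube([86, 1593, 20]);
translate([1471, 0, 366]) cube([86, 1593, 20]);
translate([1606, 0, 366]) cube([86, 1593, 20]);
translate([1741, 0, 366]) cube([86, 1593, 20]);
translate([1876, 0, 366]) cube([86, 1593, 20]);


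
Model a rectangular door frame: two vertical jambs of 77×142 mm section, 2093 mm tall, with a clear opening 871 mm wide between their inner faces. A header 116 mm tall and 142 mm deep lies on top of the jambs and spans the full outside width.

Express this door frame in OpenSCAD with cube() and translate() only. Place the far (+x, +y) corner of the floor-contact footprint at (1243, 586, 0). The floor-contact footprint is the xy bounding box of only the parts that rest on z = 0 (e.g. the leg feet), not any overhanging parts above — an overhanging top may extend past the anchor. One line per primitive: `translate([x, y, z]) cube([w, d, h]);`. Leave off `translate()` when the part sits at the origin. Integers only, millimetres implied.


translate([218, 444, 0]) cube([77, 142, 2093]);
translate([1166, 444, 0]) cube([77, 142, 2093]);
translate([218, 444, 2093]) cube([1025, 142, 116]);


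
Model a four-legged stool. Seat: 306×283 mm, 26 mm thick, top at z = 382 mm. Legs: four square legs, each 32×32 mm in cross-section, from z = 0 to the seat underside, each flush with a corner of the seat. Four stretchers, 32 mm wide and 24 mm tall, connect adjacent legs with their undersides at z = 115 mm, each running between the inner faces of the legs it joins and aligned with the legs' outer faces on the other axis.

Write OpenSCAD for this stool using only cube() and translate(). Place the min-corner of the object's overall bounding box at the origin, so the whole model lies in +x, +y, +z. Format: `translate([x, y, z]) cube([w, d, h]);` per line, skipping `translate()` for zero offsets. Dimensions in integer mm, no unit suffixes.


translate([0, 0, 356]) cube([306, 283, 26]);
cube([32, 32, 356]);
translate([274, 0, 0]) cube([32, 32, 356]);
translate([0, 251, 0]) cube([32, 32, 356]);
translate([274, 251, 0]) cube([32, 32, 356]);
translate([32, 0, 115]) cube([242, 32, 24]);
translate([32, 251, 115]) cube([242, 32, 24]);
translate([0, 32, 115]) cube([32, 219, 24]);
translate([274, 32, 115]) cube([32, 219, 24]);


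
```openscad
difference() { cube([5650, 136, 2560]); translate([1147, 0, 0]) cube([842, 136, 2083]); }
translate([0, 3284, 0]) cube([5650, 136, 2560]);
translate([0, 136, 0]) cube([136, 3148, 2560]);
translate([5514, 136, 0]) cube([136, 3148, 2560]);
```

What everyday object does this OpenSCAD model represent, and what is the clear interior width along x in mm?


A single room. The interior width is 5378 mm.

Four walls enclosing a rectangle with a door in the front wall — a room. Outside width 5650 minus two 136 mm walls gives 5378 mm.


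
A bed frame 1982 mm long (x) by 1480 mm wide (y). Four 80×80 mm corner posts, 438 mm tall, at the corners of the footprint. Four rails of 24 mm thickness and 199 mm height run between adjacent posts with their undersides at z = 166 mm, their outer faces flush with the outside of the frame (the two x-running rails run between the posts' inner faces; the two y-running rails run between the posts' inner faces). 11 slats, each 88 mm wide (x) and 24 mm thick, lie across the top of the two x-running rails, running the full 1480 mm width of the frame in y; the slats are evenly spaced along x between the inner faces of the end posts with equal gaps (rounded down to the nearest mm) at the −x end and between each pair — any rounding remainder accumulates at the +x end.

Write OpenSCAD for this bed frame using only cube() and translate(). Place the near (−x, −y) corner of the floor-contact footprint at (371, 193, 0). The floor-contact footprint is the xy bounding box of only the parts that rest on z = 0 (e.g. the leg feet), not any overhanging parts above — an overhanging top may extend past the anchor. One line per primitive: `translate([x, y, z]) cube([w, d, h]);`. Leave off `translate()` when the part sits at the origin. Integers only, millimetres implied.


translate([371, 193, 0]) cube([80, 80, 438]);
translate([371, 1593, 0]) cube([80, 80, 438]);
translate([2273, 193, 0]) cube([80, 80, 438]);
translate([2273, 1593, 0]) cube([80, 80, 438]);
translate([451, 193, 166]) cube([1822, 24, 199]);
translate([451, 1649, 166]) cube([1822, 24, 199]);
translate([371, 273, 166]) cube([24, 1320, 199]);
translate([2329, 273, 166]) cube([24, 1320, 199]);
translate([522, 193, 365]) cube([88, 1480, 24]);
translate([681, 193, 365]) cube([88, 1480, 24]);
translate([840, 193, 365]) cube([88, 1480, 24]);
translate([999, 193, 365]) cube([88, 1480, 24]);
translate([1158, 193, 365]) cube([88, 1480, 24]);
translate([1317, 193, 365]) cube([88, 1480, 24]);
translate([1476, 193, 365]) cube([88, 1480, 24]);
translate([1635, 193, 365]) cube([88, 1480, 24]);
translate([1794, 193, 365]) cube([88, 1480, 24]);
translate([1953, 193, 365]) cube([88, 1480, 24]);
translate([2112, 193, 365]) cube([88, 1480, 24]);


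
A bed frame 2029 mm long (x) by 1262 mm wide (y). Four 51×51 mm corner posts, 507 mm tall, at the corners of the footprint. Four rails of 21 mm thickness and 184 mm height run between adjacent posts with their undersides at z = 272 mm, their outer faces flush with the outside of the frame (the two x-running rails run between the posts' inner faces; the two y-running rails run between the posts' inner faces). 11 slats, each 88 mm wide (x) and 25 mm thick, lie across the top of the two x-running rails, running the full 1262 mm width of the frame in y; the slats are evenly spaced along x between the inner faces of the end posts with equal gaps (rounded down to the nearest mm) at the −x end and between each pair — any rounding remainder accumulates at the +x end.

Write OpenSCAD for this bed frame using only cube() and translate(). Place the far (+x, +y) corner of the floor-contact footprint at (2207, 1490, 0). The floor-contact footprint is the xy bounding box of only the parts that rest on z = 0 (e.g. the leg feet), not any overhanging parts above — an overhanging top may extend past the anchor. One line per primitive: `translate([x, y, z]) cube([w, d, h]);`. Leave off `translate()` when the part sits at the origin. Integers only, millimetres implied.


translate([178, 228, 0]) cube([51, 51, 507]);
translate([178, 1439, 0]) cube([51, 51, 507]);
translate([2156, 228, 0]) cube([51, 51, 507]);
translate([2156, 1439, 0]) cube([51, 51, 507]);
translate([229, 228, 272]) cube([1927, 21, 184]);
translate([229, 1469, 272]) cube([1927, 21, 184]);
translate([178, 279, 272]) cube([21, 1160, 184]);
translate([2186, 279, 272]) cube([21, 1160, 184]);
translate([308, 228, 456]) cube([88, 1262, 25]);
translate([475, 228, 456]) cube([88, 1262, 25]);
translate([642, 228, 456]) cube([88, 1262, 25]);
translate([809, 228, 456]) cube([88, 1262, 25]);
translate([976, 228, 456]) cube([88, 1262, 25]);
translate([1143, 228, 456]) cube([88, 1262, 25]);
translate([1310, 228, 456]) cube([88, 1262, 25]);
translate([1477, 228, 456]) cube([88, 1262, 25]);
translate([1644, 228, 456]) cube([88, 1262, 25]);
translate([1811, 228, 456]) cube([88, 1262, 25]);
translate([1978, 228, 456]) cube([88, 1262, 25]);


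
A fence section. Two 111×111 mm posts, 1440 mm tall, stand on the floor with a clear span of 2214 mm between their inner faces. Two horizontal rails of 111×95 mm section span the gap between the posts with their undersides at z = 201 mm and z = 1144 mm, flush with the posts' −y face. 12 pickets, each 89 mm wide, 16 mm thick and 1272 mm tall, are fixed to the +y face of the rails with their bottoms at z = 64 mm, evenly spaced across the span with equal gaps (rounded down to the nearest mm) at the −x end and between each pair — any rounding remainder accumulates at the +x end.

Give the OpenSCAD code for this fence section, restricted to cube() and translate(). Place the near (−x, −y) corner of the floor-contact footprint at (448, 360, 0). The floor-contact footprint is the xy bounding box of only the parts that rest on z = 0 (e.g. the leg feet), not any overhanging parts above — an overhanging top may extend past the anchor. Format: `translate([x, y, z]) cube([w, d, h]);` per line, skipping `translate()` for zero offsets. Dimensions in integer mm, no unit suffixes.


translate([448, 360, 0]) cube([111, 111, 1440]);
translate([2773, 360, 0]) cube([111, 111, 1440]);
translate([559, 360, 201]) cube([2214, 111, 95]);
translate([559, 360, 1144]) cube([2214, 111, 95]);
translate([647, 471, 64]) cube([89, 16, 1272]);
translate([824, 471, 64]) cube([89, 16, 1272]);
translate([1001, 471, 64]) cube([89, 16, 1272]);
translate([1178, 471, 64]) cube([89, 16, 1272]);
translate([1355, 471, 64]) cube([89, 16, 1272]);
translate([1532, 471, 64]) cube([89, 16, 1272]);
translate([1709, 471, 64]) cube([89, 16, 1272]);
translate([1886, 471, 64]) cube([89, 16, 1272]);
translate([2063, 471, 64]) cube([89, 16, 1272]);
translate([2240, 471, 64]) cube([89, 16, 1272]);
translate([2417, 471, 64]) cube([89, 16, 1272]);
translate([2594, 471, 64]) cube([89, 16, 1272]);


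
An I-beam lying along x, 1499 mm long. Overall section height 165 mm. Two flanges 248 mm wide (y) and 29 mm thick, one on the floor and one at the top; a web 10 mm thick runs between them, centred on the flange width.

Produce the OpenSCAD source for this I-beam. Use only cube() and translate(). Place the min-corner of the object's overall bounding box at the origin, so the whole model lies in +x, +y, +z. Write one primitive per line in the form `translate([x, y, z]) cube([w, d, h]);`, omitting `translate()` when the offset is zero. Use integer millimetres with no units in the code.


cube([1499, 248, 29]);
translate([0, 119, 29]) cube([1499, 10, 107]);
translate([0, 0, 136]) cube([1499, 248, 29]);


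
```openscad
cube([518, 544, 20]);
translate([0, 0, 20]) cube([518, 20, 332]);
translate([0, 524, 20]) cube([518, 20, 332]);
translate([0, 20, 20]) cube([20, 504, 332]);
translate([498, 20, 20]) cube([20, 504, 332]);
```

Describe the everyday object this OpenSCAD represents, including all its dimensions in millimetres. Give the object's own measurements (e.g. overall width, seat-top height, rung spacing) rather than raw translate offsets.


An open-topped rectangular box: outside dimensions 518×544×352 mm, with a uniform wall and base thickness of 20 mm. The base is a full 518×544 slab on the floor; four walls sit on top of the base. The front and back walls (the −y and +y sides) span the full width; the two side walls fit between them.


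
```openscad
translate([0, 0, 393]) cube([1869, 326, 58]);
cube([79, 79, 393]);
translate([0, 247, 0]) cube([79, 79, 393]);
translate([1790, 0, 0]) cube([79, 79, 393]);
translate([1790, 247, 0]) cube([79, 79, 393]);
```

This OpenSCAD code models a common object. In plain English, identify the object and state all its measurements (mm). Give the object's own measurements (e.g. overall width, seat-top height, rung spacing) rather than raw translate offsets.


A bench: a 1869×326 mm seat slab, 58 mm thick, top at z = 451 mm, on four 79×79 mm square legs flush with the seat corners and standing on z = 0.


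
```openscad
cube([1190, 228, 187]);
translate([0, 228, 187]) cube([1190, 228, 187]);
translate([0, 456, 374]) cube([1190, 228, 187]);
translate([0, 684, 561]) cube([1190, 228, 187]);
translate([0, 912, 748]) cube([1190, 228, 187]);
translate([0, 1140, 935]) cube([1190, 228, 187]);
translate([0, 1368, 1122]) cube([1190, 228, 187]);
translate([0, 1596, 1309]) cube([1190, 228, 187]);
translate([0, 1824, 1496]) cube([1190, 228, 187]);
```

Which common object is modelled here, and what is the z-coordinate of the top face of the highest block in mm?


A staircase. The total rise is 1683 mm.

9 identical blocks, each offset up and back from the previous — a staircase. Each step is 187 mm tall and there are 9 of them, so the total rise is 9 × 187 = 1683 mm.


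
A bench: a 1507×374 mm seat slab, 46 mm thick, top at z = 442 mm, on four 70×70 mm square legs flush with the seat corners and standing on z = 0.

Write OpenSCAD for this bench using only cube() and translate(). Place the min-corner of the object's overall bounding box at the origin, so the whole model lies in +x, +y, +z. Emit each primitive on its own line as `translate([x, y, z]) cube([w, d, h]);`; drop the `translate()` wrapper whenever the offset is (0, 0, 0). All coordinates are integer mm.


translate([0, 0, 396]) cube([1507, 374, 46]);
cube([70, 70, 396]);
translate([0, 304, 0]) cube([70, 70, 396]);
translate([1437, 0, 0]) cube([70, 70, 396]);
translate([1437, 304, 0]) cube([70, 70, 396]);


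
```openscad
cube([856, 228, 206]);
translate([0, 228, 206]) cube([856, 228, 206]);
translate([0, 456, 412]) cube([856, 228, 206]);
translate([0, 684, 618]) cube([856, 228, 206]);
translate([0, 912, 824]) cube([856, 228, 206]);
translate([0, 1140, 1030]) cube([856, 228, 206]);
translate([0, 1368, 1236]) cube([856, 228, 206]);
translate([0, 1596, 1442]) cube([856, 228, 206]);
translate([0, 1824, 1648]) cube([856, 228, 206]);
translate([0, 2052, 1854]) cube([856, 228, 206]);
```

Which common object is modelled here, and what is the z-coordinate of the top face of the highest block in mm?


A staircase. The total rise is 2060 mm.

10 identical blocks, each offset up and back from the previous — a staircase. Each step is 206 mm tall and there are 10 of them, so the total rise is 10 × 206 = 2060 mm.


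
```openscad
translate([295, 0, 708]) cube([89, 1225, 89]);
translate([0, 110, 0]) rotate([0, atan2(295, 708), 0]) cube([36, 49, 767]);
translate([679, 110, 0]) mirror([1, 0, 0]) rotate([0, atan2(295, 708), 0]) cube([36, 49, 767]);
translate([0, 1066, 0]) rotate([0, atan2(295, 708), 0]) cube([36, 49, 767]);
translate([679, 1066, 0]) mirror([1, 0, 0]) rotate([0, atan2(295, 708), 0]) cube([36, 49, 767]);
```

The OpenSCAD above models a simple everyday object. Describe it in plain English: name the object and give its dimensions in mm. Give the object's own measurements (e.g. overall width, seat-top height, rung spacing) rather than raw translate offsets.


A sawhorse. A 89×1225×89 mm beam (x, y, z) sits on two A-frame leg pairs. Each pair is two raked legs of 36×49 mm section (49 mm along y) splaying symmetrically in x. Each leg rises 708 mm vertically over 295 mm of horizontal reach and is 767 mm long along its own axis. Every leg's outer bottom edge rests on the floor and its outer top edge meets a bottom edge of the beam — the left legs (tilting toward +x) meet the beam's −x bottom edge, the right legs (their mirror images, tilting toward −x) meet its +x bottom edge — so the leg tops tuck under the beam, the beam's underside is 708 mm above the floor, and the feet are 679 mm apart outside-to-outside with the beam centred between them. The two leg pairs are set in 110 mm from either end of the beam.


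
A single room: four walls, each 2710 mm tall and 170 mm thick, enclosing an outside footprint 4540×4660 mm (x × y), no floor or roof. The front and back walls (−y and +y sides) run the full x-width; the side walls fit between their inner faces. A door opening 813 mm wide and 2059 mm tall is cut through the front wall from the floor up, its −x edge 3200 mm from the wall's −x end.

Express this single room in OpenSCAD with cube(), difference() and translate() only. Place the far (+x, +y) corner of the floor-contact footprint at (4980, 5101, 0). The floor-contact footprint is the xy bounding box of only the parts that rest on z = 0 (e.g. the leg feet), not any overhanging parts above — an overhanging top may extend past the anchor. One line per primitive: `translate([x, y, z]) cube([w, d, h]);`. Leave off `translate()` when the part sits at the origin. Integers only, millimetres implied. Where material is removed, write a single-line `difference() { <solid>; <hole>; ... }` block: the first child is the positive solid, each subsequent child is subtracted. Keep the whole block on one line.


difference() { translate([440, 441, 0]) cube([4540, 170, 2710]); translate([3640, 441, 0]) cube([813, 170, 2059]); }
translate([440, 4931, 0]) cube([4540, 170, 2710]);
translate([440, 611, 0]) cube([170, 4320, 2710]);
translate([4810, 611, 0]) cube([170, 4320, 2710]);


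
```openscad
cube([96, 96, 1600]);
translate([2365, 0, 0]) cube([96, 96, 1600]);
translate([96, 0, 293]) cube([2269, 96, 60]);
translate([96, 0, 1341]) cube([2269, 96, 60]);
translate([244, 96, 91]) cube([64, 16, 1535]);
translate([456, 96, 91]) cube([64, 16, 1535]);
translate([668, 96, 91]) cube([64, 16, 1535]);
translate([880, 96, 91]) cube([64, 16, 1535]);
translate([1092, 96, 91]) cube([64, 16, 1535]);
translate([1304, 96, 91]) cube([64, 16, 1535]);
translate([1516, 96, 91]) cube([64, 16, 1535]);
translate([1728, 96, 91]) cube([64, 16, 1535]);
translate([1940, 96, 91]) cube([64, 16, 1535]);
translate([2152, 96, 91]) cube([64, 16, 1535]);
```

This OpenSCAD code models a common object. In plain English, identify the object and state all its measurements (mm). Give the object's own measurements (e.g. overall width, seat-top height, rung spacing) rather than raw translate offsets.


A fence section. Two 96×96 mm posts, 1600 mm tall, stand on the floor with a clear span of 2269 mm between their inner faces. Two horizontal rails of 96×60 mm section span the gap between the posts with their undersides at z = 293 mm and z = 1341 mm, flush with the posts' −y face. 10 pickets, each 64 mm wide, 16 mm thick and 1535 mm tall, are fixed to the +y face of the rails with their bottoms at z = 91 mm, spaced across the span with a 148 mm gap after the −x post and between neighbouring pickets, with 149 mm left before the +x post.


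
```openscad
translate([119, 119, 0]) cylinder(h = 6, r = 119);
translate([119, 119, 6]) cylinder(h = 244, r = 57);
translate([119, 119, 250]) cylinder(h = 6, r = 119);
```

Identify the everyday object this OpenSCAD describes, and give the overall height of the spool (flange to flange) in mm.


A spool. The overall height is 256 mm.

Three coaxial cylinders, large–small–large — a spool. Two 6 mm flanges and a 244 mm core give 6 + 244 + 6 = 256 mm.


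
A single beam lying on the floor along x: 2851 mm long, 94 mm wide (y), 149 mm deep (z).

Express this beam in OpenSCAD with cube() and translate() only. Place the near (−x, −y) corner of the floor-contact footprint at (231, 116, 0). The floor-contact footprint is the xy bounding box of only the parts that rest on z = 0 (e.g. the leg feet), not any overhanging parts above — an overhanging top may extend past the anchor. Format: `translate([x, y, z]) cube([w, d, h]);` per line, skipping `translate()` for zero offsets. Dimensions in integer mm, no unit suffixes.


translate([231, 116, 0]) cube([2851, 94, 149]);
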